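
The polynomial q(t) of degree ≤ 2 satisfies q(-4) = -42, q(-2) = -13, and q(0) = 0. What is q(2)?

Using the Lagrange interpolation formula with nodes -4, -2, 0:
  L_0(t) = (t + 2)t / 8
  L_1(t) = (t + 4)t / -4
  L_2(t) = (t + 4)(t + 2) / 8
Then q(t) = -42·L_0(t) - 13·L_1(t) + 0·L_2(t).
Expanding and collecting terms gives q(t) = -2t^2 + (5/2)t.
Evaluating at t = 2: q(2) = -3.

-3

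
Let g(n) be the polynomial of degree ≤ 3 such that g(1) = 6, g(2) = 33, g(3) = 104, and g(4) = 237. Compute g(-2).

Forward differences of the values at n = 1, 2, 3, 4:
  g  : 6  33  104  237
  Δ  : 27  71  133
  Δ^2: 44  62
  Δ^3: 18
The third differences are constant, confirming degree 3.
Interpolating (Newton forward form) and evaluating at n = -2 gives g(-2) = 9.

9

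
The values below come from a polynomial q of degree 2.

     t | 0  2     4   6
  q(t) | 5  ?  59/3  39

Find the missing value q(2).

25/3

The 3 known points determine the degree-2 polynomial uniquely.
Write q(t) = at^2 + bt + c. Substituting each data point gives a linear system:
  c = 5
  16a + 4b + c = 59/3
  36a + 6b + c = 39
Solving the system yields a = 1, b = -1/3, c = 5.
So q(t) = t^2 - (1/3)t + 5.
Then q(2) = 25/3.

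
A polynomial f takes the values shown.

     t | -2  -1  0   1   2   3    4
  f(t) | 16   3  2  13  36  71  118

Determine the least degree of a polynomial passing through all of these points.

Forward differences of the values at t = -2, -1, 0, 1, 2, 3, 4:
  f  : 16  3  2  13  36  71  118
  Δ  : -13  -1  11  23  35  47
  Δ^2: 12  12  12  12  12
  Δ^3: 0  0  0  0
  Δ^4: 0  0  0
  Δ^5: 0  0
  Δ^6: 0
The second differences are constant (12) and nonzero, while all higher differences vanish, so the minimal degree is 2.

2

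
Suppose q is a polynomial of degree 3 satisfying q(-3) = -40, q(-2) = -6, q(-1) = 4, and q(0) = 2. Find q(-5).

-228

Using the Lagrange interpolation formula with nodes -3, -2, -1, 0:
  L_0(t) = (t + 2)(t + 1)t / -6
  L_1(t) = (t + 3)(t + 1)t / 2
  L_2(t) = (t + 3)(t + 2)t / -2
  L_3(t) = (t + 3)(t + 2)(t + 1) / 6
Then q(t) = -40·L_0(t) - 6·L_1(t) + 4·L_2(t) + 2·L_3(t).
Expanding and collecting terms gives q(t) = 2t^3 - 4t + 2.
Evaluating at t = -5: q(-5) = -228.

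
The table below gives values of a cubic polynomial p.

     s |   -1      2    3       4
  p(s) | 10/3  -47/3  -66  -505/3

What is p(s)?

Write p(s) = as^3 + bs^2 + cs + d. Substituting each data point gives a linear system:
  -a + b - c + d = 10/3
  8a + 4b + 2c + d = -47/3
  27a + 9b + 3c + d = -66
  64a + 16b + 4c + d = -505/3
Solving the system yields a = -3, b = 1, c = 5/3, d = 1.
So p(s) = -3s^3 + s^2 + (5/3)s + 1.
Check: p(4) = -505/3. ✓

p(s) = -3s^3 + s^2 + (5/3)s + 1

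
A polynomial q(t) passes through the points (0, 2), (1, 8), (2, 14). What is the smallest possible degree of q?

Forward differences of the values at t = 0, 1, 2:
  q  : 2  8  14
  Δ  : 6  6
  Δ^2: 0
The first differences are constant (6) and nonzero, while all higher differences vanish, so the minimal degree is 1.

1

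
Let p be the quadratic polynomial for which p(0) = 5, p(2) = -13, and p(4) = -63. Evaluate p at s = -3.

-28

Using the Lagrange interpolation formula with nodes 0, 2, 4:
  L_0(s) = (s - 2)(s - 4) / 8
  L_1(s) = s(s - 4) / -4
  L_2(s) = s(s - 2) / 8
Then p(s) = 5·L_0(s) - 13·L_1(s) - 63·L_2(s).
Expanding and collecting terms gives p(s) = -4s^2 - s + 5.
Evaluating at s = -3: p(-3) = -28.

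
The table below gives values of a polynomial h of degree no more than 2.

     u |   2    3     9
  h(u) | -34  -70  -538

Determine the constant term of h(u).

Write h(u) = au^2 + bu + c. Substituting each data point gives a linear system:
  4a + 2b + c = -34
  9a + 3b + c = -70
  81a + 9b + c = -538
Solving the system yields a = -6, b = -6, c = 2.
So h(u) = -6u^2 - 6u + 2.
The constant term is 2.

2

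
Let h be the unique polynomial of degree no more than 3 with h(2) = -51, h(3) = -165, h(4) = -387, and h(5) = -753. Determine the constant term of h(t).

-3

Write h(t) = at^3 + bt^2 + ct + d. Substituting each data point gives a linear system:
  8a + 4b + 2c + d = -51
  27a + 9b + 3c + d = -165
  64a + 16b + 4c + d = -387
  125a + 25b + 5c + d = -753
Solving the system yields a = -6, b = 0, c = 0, d = -3.
So h(t) = -6t³ - 3.
The constant term is -3.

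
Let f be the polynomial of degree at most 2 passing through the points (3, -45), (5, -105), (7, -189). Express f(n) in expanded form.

f(n) = -3n^2 - 6n

Using the Lagrange interpolation formula with nodes 3, 5, 7:
  L_0(n) = (n - 5)(n - 7) / 8
  L_1(n) = (n - 3)(n - 7) / -4
  L_2(n) = (n - 3)(n - 5) / 8
Then f(n) = -45·L_0(n) - 105·L_1(n) - 189·L_2(n).
Expanding and collecting terms gives f(n) = -3n^2 - 6n.
Check: f(7) = -189. ✓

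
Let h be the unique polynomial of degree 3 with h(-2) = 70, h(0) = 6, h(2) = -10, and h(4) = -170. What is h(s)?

Write h(s) = as^3 + bs^2 + cs + d. Substituting each data point gives a linear system:
  -8a + 4b - 2c + d = 70
  d = 6
  8a + 4b + 2c + d = -10
  64a + 16b + 4c + d = -170
Solving the system yields a = -4, b = 6, c = -4, d = 6.
So h(s) = -4s^3 + 6s^2 - 4s + 6.
Check: h(-2) = 70. ✓

h(s) = -4s^3 + 6s^2 - 4s + 6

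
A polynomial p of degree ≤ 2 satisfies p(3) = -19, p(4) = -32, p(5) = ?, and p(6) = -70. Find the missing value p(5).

On equispaced nodes a degree-2 polynomial has vanishing third forward difference, so
  - p(3) + 3·p(4) - 3·p(5) + p(6) = 0.
Substituting the known values and solving for p(5):
  -3·p(5) = 147
  p(5) = -49.

-49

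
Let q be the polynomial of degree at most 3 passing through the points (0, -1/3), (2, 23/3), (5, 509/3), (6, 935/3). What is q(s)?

Using the Lagrange interpolation formula with nodes 0, 2, 5, 6:
  L_0(s) = (s - 2)(s - 5)(s - 6) / -60
  L_1(s) = s(s - 5)(s - 6) / 24
  L_2(s) = s(s - 2)(s - 6) / -15
  L_3(s) = s(s - 2)(s - 5) / 24
Then q(s) = -1/3·L_0(s) + 23/3·L_1(s) + 509/3·L_2(s) + 935/3·L_3(s).
Expanding and collecting terms gives q(s) = 2s^3 - 4s^2 + 4s - 1/3.
Check: q(6) = 935/3. ✓

q(s) = 2s^3 - 4s^2 + 4s - 1/3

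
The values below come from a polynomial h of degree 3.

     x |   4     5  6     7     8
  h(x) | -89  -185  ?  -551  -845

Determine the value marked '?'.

-335

On equispaced nodes a degree-3 polynomial has vanishing fourth forward difference, so
  h(4) - 4·h(5) + 6·h(6) - 4·h(7) + h(8) = 0.
Substituting the known values and solving for h(6):
  6·h(6) = -2010
  h(6) = -335.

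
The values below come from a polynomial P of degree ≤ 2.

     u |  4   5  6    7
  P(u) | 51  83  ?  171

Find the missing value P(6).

123

On equispaced nodes a degree-2 polynomial has vanishing third forward difference, so
  - P(4) + 3·P(5) - 3·P(6) + P(7) = 0.
Substituting the known values and solving for P(6):
  -3·P(6) = -369
  P(6) = 123.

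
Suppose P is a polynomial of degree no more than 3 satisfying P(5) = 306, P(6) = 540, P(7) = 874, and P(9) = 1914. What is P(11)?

Write P(u) = au^3 + bu^2 + cu + d. Substituting each data point gives a linear system:
  125a + 25b + 5c + d = 306
  216a + 36b + 6c + d = 540
  343a + 49b + 7c + d = 874
  729a + 81b + 9c + d = 1914
Solving the system yields a = 3, b = -4, c = 5, d = 6.
So P(u) = 3u^3 - 4u^2 + 5u + 6.
Then P(11) = 3570.

3570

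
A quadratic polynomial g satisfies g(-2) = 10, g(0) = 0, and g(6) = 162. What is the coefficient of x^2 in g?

Write g(x) = ax^2 + bx + c. Substituting each data point gives a linear system:
  4a - 2b + c = 10
  c = 0
  36a + 6b + c = 162
Solving the system yields a = 4, b = 3, c = 0.
So g(x) = 4x^2 + 3x.
The leading coefficient is 4.

4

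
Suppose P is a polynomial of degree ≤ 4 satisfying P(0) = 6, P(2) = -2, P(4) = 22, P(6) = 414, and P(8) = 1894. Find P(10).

Forward differences of the values at x = 0, 2, 4, 6, 8:
  P  : 6  -2  22  414  1894
  Δ  : -8  24  392  1480
  Δ^2: 32  368  1088
  Δ^3: 336  720
  Δ^4: 384
The fourth differences are constant, confirming degree 4.
Interpolating (Newton forward form) and evaluating at x = 10 gives P(10) = 5566.

5566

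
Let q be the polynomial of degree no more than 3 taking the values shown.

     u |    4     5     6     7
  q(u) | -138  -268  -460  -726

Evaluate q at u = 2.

Write q(u) = au^3 + bu^2 + cu + d. Substituting each data point gives a linear system:
  64a + 16b + 4c + d = -138
  125a + 25b + 5c + d = -268
  216a + 36b + 6c + d = -460
  343a + 49b + 7c + d = -726
Solving the system yields a = -2, b = -1, c = 1, d = 2.
So q(u) = -2u^3 - u^2 + u + 2.
Then q(2) = -16.

-16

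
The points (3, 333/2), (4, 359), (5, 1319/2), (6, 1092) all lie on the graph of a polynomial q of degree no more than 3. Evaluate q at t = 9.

6843/2

Using the Lagrange interpolation formula with nodes 3, 4, 5, 6:
  L_0(t) = (t - 4)(t - 5)(t - 6) / -6
  L_1(t) = (t - 3)(t - 5)(t - 6) / 2
  L_2(t) = (t - 3)(t - 4)(t - 6) / -2
  L_3(t) = (t - 3)(t - 4)(t - 5) / 6
Then q(t) = 333/2·L_0(t) + 359·L_1(t) + 1319/2·L_2(t) + 1092·L_3(t).
Expanding and collecting terms gives q(t) = 4t^3 + 6t^2 + (5/2)t - 3.
Evaluating at t = 9: q(9) = 6843/2.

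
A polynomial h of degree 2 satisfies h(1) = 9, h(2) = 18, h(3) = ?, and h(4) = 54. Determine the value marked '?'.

On equispaced nodes a degree-2 polynomial has vanishing third forward difference, so
  - h(1) + 3·h(2) - 3·h(3) + h(4) = 0.
Substituting the known values and solving for h(3):
  -3·h(3) = -99
  h(3) = 33.

33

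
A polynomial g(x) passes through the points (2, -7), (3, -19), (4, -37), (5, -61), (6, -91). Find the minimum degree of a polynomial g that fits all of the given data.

2

Forward differences of the values at x = 2, 3, 4, 5, 6:
  g  : -7  -19  -37  -61  -91
  Δ  : -12  -18  -24  -30
  Δ^2: -6  -6  -6
  Δ^3: 0  0
  Δ^4: 0
The second differences are constant (-6) and nonzero, while all higher differences vanish, so the minimal degree is 2.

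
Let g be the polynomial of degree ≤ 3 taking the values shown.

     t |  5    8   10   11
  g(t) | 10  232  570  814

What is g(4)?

-12

Write g(t) = at^3 + bt^2 + ct + d. Substituting each data point gives a linear system:
  125a + 25b + 5c + d = 10
  512a + 64b + 8c + d = 232
  1000a + 100b + 10c + d = 570
  1331a + 121b + 11c + d = 814
Solving the system yields a = 1, b = -4, c = -3, d = 0.
So g(t) = t^3 - 4t^2 - 3t.
Then g(4) = -12.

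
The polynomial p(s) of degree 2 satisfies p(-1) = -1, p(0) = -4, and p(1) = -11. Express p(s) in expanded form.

p(s) = -2s^2 - 5s - 4

Using the Lagrange interpolation formula with nodes -1, 0, 1:
  L_0(s) = s(s - 1) / 2
  L_1(s) = (s + 1)(s - 1) / -1
  L_2(s) = (s + 1)s / 2
Then p(s) = -1·L_0(s) - 4·L_1(s) - 11·L_2(s).
Expanding and collecting terms gives p(s) = -2s^2 - 5s - 4.
Check: p(1) = -11. ✓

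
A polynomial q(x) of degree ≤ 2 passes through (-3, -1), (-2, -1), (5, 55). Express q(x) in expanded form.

Using the Lagrange interpolation formula with nodes -3, -2, 5:
  L_0(x) = (x + 2)(x - 5) / 8
  L_1(x) = (x + 3)(x - 5) / -7
  L_2(x) = (x + 3)(x + 2) / 56
Then q(x) = -1·L_0(x) - 1·L_1(x) + 55·L_2(x).
Expanding and collecting terms gives q(x) = x² + 5x + 5.
Check: q(-3) = -1. ✓

q(x) = x^2 + 5x + 5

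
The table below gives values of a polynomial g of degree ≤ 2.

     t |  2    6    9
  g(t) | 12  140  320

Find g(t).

Write g(t) = at^2 + bt + c. Substituting each data point gives a linear system:
  4a + 2b + c = 12
  36a + 6b + c = 140
  81a + 9b + c = 320
Solving the system yields a = 4, b = 0, c = -4.
So g(t) = 4t² - 4.
Check: g(6) = 140. ✓

g(t) = 4t^2 - 4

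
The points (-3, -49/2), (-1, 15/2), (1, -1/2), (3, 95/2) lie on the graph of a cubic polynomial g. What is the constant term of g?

5/2

Write g(n) = an^3 + bn^2 + cn + d. Substituting each data point gives a linear system:
  -27a + 9b - 3c + d = -49/2
  -a + b - c + d = 15/2
  a + b + c + d = -1/2
  27a + 9b + 3c + d = 95/2
Solving the system yields a = 2, b = 1, c = -6, d = 5/2.
So g(n) = 2n^3 + n^2 - 6n + 5/2.
The constant term is 5/2.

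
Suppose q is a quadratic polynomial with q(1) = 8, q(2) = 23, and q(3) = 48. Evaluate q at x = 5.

128

Forward differences of the values at x = 1, 2, 3:
  q  : 8  23  48
  Δ  : 15  25
  Δ^2: 10
The second differences are constant, confirming degree 2.
Interpolating (Newton forward form) and evaluating at x = 5 gives q(5) = 128.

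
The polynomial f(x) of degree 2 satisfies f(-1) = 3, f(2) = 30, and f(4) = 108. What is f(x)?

f(x) = 6x^2 + 3x

Write f(x) = ax^2 + bx + c. Substituting each data point gives a linear system:
  a - b + c = 3
  4a + 2b + c = 30
  16a + 4b + c = 108
Solving the system yields a = 6, b = 3, c = 0.
So f(x) = 6x^2 + 3x.
Check: f(4) = 108. ✓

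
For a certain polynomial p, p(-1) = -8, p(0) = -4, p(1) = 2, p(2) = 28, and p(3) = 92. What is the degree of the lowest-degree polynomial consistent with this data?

3

Forward differences of the values at s = -1, 0, 1, 2, 3:
  p  : -8  -4  2  28  92
  Δ  : 4  6  26  64
  Δ^2: 2  20  38
  Δ^3: 18  18
  Δ^4: 0
The third differences are constant (18) and nonzero, while all higher differences vanish, so the minimal degree is 3.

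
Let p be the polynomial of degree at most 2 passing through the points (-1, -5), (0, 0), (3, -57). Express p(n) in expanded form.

Write p(n) = an^2 + bn + c. Substituting each data point gives a linear system:
  a - b + c = -5
  c = 0
  9a + 3b + c = -57
Solving the system yields a = -6, b = -1, c = 0.
So p(n) = -6n² - n.
Check: p(3) = -57. ✓

p(n) = -6n^2 - n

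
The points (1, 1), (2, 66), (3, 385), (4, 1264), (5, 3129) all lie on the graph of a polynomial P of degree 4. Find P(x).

P(x) = 5x^4 + x^3 - 4x^2 - 5x + 4

Write P(x) = ax^4 + bx^3 + cx^2 + dx + e. Substituting each data point gives a linear system:
  a + b + c + d + e = 1
  16a + 8b + 4c + 2d + e = 66
  81a + 27b + 9c + 3d + e = 385
  256a + 64b + 16c + 4d + e = 1264
  625a + 125b + 25c + 5d + e = 3129
Solving the system yields a = 5, b = 1, c = -4, d = -5, e = 4.
So P(x) = 5x⁴ + x³ - 4x² - 5x + 4.
Check: P(5) = 3129. ✓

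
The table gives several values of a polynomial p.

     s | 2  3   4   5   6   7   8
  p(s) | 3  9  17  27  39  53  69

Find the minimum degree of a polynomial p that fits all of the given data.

Forward differences of the values at s = 2, 3, 4, 5, 6, 7, 8:
  p  : 3  9  17  27  39  53  69
  Δ  : 6  8  10  12  14  16
  Δ^2: 2  2  2  2  2
  Δ^3: 0  0  0  0
  Δ^4: 0  0  0
  Δ^5: 0  0
  Δ^6: 0
The second differences are constant (2) and nonzero, while all higher differences vanish, so the minimal degree is 2.

2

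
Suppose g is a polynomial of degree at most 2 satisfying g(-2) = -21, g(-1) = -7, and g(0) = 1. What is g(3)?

-11

Forward differences of the values at x = -2, -1, 0:
  g  : -21  -7  1
  Δ  : 14  8
  Δ^2: -6
The second differences are constant, confirming degree 2.
Interpolating (Newton forward form) and evaluating at x = 3 gives g(3) = -11.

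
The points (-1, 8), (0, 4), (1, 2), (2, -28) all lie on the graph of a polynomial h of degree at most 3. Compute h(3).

Using the Lagrange interpolation formula with nodes -1, 0, 1, 2:
  L_0(n) = n(n - 1)(n - 2) / -6
  L_1(n) = (n + 1)(n - 1)(n - 2) / 2
  L_2(n) = (n + 1)n(n - 2) / -2
  L_3(n) = (n + 1)n(n - 1) / 6
Then h(n) = 8·L_0(n) + 4·L_1(n) + 2·L_2(n) - 28·L_3(n).
Expanding and collecting terms gives h(n) = -5n^3 + n^2 + 2n + 4.
Evaluating at n = 3: h(3) = -116.

-116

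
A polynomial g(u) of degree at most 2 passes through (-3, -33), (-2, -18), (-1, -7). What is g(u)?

Write g(u) = au^2 + bu + c. Substituting each data point gives a linear system:
  9a - 3b + c = -33
  4a - 2b + c = -18
  a - b + c = -7
Solving the system yields a = -2, b = 5, c = 0.
So g(u) = -2u^2 + 5u.
Check: g(-1) = -7. ✓

g(u) = -2u^2 + 5u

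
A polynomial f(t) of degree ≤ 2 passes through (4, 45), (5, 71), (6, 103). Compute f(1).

3

Forward differences of the values at t = 4, 5, 6:
  f  : 45  71  103
  Δ  : 26  32
  Δ^2: 6
The second differences are constant, confirming degree 2.
Interpolating (Newton forward form) and evaluating at t = 1 gives f(1) = 3.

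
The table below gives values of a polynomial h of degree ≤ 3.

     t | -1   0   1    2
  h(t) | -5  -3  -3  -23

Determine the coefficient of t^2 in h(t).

-1

Write h(t) = at^3 + bt^2 + ct + d. Substituting each data point gives a linear system:
  -a + b - c + d = -5
  d = -3
  a + b + c + d = -3
  8a + 4b + 2c + d = -23
Solving the system yields a = -3, b = -1, c = 4, d = -3.
So h(t) = -3t^3 - t^2 + 4t - 3.
The coefficient of t^2 is -1.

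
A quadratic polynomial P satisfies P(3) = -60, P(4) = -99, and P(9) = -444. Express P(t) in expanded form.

P(t) = -5t^2 - 4t - 3

Using the Lagrange interpolation formula with nodes 3, 4, 9:
  L_0(t) = (t - 4)(t - 9) / 6
  L_1(t) = (t - 3)(t - 9) / -5
  L_2(t) = (t - 3)(t - 4) / 30
Then P(t) = -60·L_0(t) - 99·L_1(t) - 444·L_2(t).
Expanding and collecting terms gives P(t) = -5t^2 - 4t - 3.
Check: P(3) = -60. ✓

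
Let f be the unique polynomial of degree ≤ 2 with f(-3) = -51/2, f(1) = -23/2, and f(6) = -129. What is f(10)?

-331

Using the Lagrange interpolation formula with nodes -3, 1, 6:
  L_0(n) = (n - 1)(n - 6) / 36
  L_1(n) = (n + 3)(n - 6) / -20
  L_2(n) = (n + 3)(n - 1) / 45
Then f(n) = -51/2·L_0(n) - 23/2·L_1(n) - 129·L_2(n).
Expanding and collecting terms gives f(n) = -3n^2 - (5/2)n - 6.
Evaluating at n = 10: f(10) = -331.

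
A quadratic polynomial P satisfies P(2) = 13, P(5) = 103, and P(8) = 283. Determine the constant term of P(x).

Write P(x) = ax^2 + bx + c. Substituting each data point gives a linear system:
  4a + 2b + c = 13
  25a + 5b + c = 103
  64a + 8b + c = 283
Solving the system yields a = 5, b = -5, c = 3.
So P(x) = 5x^2 - 5x + 3.
The constant term is 3.

3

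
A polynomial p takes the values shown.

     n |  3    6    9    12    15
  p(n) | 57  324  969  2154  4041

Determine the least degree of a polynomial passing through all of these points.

Forward differences of the values at n = 3, 6, 9, 12, 15:
  p  : 57  324  969  2154  4041
  Δ  : 267  645  1185  1887
  Δ^2: 378  540  702
  Δ^3: 162  162
  Δ^4: 0
The third differences are constant (162) and nonzero, while all higher differences vanish, so the minimal degree is 3.

3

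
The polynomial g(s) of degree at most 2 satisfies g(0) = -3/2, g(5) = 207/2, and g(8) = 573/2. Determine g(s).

Using the Lagrange interpolation formula with nodes 0, 5, 8:
  L_0(s) = (s - 5)(s - 8) / 40
  L_1(s) = s(s - 8) / -15
  L_2(s) = s(s - 5) / 24
Then g(s) = -3/2·L_0(s) + 207/2·L_1(s) + 573/2·L_2(s).
Expanding and collecting terms gives g(s) = 5s^2 - 4s - 3/2.
Check: g(0) = -3/2. ✓

g(s) = 5s^2 - 4s - 3/2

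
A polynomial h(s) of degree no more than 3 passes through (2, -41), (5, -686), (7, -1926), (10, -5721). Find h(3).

Write h(s) = as^3 + bs^2 + cs + d. Substituting each data point gives a linear system:
  8a + 4b + 2c + d = -41
  125a + 25b + 5c + d = -686
  343a + 49b + 7c + d = -1926
  1000a + 100b + 10c + d = -5721
Solving the system yields a = -6, b = 3, c = -2, d = -1.
So h(s) = -6s³ + 3s² - 2s - 1.
Then h(3) = -142.

-142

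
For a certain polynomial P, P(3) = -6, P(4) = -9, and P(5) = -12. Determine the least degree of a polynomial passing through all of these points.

1

Forward differences of the values at t = 3, 4, 5:
  P  : -6  -9  -12
  Δ  : -3  -3
  Δ^2: 0
The first differences are constant (-3) and nonzero, while all higher differences vanish, so the minimal degree is 1.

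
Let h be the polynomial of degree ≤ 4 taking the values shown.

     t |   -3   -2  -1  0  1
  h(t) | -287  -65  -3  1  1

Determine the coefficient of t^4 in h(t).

-2

Write h(t) = at^4 + bt^3 + ct^2 + dt + e. Substituting each data point gives a linear system:
  81a - 27b + 9c - 3d + e = -287
  16a - 8b + 4c - 2d + e = -65
  a - b + c - d + e = -3
  e = 1
  a + b + c + d + e = 1
Solving the system yields a = -2, b = 5, c = 0, d = -3, e = 1.
So h(t) = -2t^4 + 5t^3 - 3t + 1.
The leading coefficient is -2.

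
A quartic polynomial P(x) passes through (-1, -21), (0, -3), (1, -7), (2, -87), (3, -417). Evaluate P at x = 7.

Write P(x) = ax^4 + bx^3 + cx^2 + dx + e. Substituting each data point gives a linear system:
  a - b + c - d + e = -21
  e = -3
  a + b + c + d + e = -7
  16a + 8b + 4c + 2d + e = -87
  81a + 27b + 9c + 3d + e = -417
Solving the system yields a = -5, b = 1, c = -6, d = 6, e = -3.
So P(x) = -5x^4 + x^3 - 6x^2 + 6x - 3.
Then P(7) = -11917.

-11917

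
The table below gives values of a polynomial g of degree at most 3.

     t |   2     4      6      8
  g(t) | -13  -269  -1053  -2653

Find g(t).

Write g(t) = at^3 + bt^2 + ct + d. Substituting each data point gives a linear system:
  8a + 4b + 2c + d = -13
  64a + 16b + 4c + d = -269
  216a + 36b + 6c + d = -1053
  512a + 64b + 8c + d = -2653
Solving the system yields a = -6, b = 6, c = 4, d = 3.
So g(t) = -6t^3 + 6t^2 + 4t + 3.
Check: g(8) = -2653. ✓

g(t) = -6t^3 + 6t^2 + 4t + 3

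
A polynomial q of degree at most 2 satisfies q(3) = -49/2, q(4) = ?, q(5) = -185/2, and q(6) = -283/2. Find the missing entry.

-107/2

The 3 known points determine the degree-2 polynomial uniquely.
Write q(n) = an^2 + bn + c. Substituting each data point gives a linear system:
  9a + 3b + c = -49/2
  25a + 5b + c = -185/2
  36a + 6b + c = -283/2
Solving the system yields a = -5, b = 6, c = 5/2.
So q(n) = -5n² + 6n + 5/2.
Then q(4) = -107/2.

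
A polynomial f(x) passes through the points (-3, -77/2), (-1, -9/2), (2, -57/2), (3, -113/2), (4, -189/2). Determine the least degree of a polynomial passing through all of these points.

2

Divided differences on the nodes -3, -1, 2, 3, 4:
  order 0: -77/2  -9/2  -57/2  -113/2  -189/2
  order 1: 17  -8  -28  -38
  order 2: -5  -5  -5
  order 3: 0  0
  order 4: 0
The order-2 divided differences are all -5 (nonzero) and every higher order vanishes, so the data lies on a polynomial of degree exactly 2.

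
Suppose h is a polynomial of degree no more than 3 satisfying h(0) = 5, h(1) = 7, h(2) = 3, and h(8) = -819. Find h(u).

Write h(u) = au^3 + bu^2 + cu + d. Substituting each data point gives a linear system:
  d = 5
  a + b + c + d = 7
  8a + 4b + 2c + d = 3
  512a + 64b + 8c + d = -819
Solving the system yields a = -2, b = 3, c = 1, d = 5.
So h(u) = -2u^3 + 3u^2 + u + 5.
Check: h(1) = 7. ✓

h(u) = -2u^3 + 3u^2 + u + 5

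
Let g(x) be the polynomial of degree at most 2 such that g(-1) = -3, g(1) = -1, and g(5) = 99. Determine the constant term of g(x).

-6

Write g(x) = ax^2 + bx + c. Substituting each data point gives a linear system:
  a - b + c = -3
  a + b + c = -1
  25a + 5b + c = 99
Solving the system yields a = 4, b = 1, c = -6.
So g(x) = 4x² + x - 6.
The constant term is -6.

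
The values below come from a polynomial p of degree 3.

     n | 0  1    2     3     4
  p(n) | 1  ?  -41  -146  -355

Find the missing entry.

-4

The 4 known points determine the degree-3 polynomial uniquely.
Write p(n) = an^3 + bn^2 + cn + d. Substituting each data point gives a linear system:
  d = 1
  8a + 4b + 2c + d = -41
  27a + 9b + 3c + d = -146
  64a + 16b + 4c + d = -355
Solving the system yields a = -6, b = 2, c = -1, d = 1.
So p(n) = -6n^3 + 2n^2 - n + 1.
Then p(1) = -4.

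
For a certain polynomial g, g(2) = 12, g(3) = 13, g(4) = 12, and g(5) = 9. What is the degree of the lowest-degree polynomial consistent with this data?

Forward differences of the values at t = 2, 3, 4, 5:
  g  : 12  13  12  9
  Δ  : 1  -1  -3
  Δ^2: -2  -2
  Δ^3: 0
The second differences are constant (-2) and nonzero, while all higher differences vanish, so the minimal degree is 2.

2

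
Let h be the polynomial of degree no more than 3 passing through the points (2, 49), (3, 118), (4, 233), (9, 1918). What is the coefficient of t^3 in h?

Write h(t) = at^3 + bt^2 + ct + d. Substituting each data point gives a linear system:
  8a + 4b + 2c + d = 49
  27a + 9b + 3c + d = 118
  64a + 16b + 4c + d = 233
  729a + 81b + 9c + d = 1918
Solving the system yields a = 2, b = 5, c = 6, d = 1.
So h(t) = 2t³ + 5t² + 6t + 1.
The leading coefficient is 2.

2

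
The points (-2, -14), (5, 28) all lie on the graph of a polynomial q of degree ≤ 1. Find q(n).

Write q(n) = an + b. Substituting each data point gives a linear system:
  -2a + b = -14
  5a + b = 28
Solving the system yields a = 6, b = -2.
So q(n) = 6n - 2.
Check: q(5) = 28. ✓

q(n) = 6n - 2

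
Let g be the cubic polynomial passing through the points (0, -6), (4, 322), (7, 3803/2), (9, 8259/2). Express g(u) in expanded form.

Write g(u) = au^3 + bu^2 + cu + d. Substituting each data point gives a linear system:
  d = -6
  64a + 16b + 4c + d = 322
  343a + 49b + 7c + d = 3803/2
  729a + 81b + 9c + d = 8259/2
Solving the system yields a = 6, b = -5/2, c = -4, d = -6.
So g(u) = 6u^3 - (5/2)u^2 - 4u - 6.
Check: g(9) = 8259/2. ✓

g(u) = 6u^3 - (5/2)u^2 - 4u - 6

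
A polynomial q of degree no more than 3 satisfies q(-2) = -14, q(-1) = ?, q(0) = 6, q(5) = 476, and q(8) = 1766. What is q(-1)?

2

The 4 known points determine the degree-3 polynomial uniquely.
Write q(s) = as^3 + bs^2 + cs + d. Substituting each data point gives a linear system:
  -8a + 4b - 2c + d = -14
  d = 6
  125a + 25b + 5c + d = 476
  512a + 64b + 8c + d = 1766
Solving the system yields a = 3, b = 3, c = 4, d = 6.
So q(s) = 3s^3 + 3s^2 + 4s + 6.
Then q(-1) = 2.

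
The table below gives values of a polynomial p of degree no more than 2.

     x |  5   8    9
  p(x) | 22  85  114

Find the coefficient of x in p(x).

Write p(x) = ax^2 + bx + c. Substituting each data point gives a linear system:
  25a + 5b + c = 22
  64a + 8b + c = 85
  81a + 9b + c = 114
Solving the system yields a = 2, b = -5, c = -3.
So p(x) = 2x^2 - 5x - 3.
The coefficient of x is -5.

-5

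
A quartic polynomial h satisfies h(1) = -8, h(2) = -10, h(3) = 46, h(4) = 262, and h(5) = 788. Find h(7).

Forward differences of the values at s = 1, 2, 3, 4, 5:
  h  : -8  -10  46  262  788
  Δ  : -2  56  216  526
  Δ^2: 58  160  310
  Δ^3: 102  150
  Δ^4: 48
The fourth differences are constant, confirming degree 4.
Interpolating (Newton forward form) and evaluating at s = 7 gives h(7) = 3610.

3610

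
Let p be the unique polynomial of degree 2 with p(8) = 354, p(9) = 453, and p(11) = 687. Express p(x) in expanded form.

p(x) = 6x^2 - 3x - 6

Write p(x) = ax^2 + bx + c. Substituting each data point gives a linear system:
  64a + 8b + c = 354
  81a + 9b + c = 453
  121a + 11b + c = 687
Solving the system yields a = 6, b = -3, c = -6.
So p(x) = 6x² - 3x - 6.
Check: p(8) = 354. ✓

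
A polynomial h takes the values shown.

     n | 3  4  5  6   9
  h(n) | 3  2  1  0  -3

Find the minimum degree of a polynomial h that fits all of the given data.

Divided differences on the nodes 3, 4, 5, 6, 9:
  order 0: 3  2  1  0  -3
  order 1: -1  -1  -1  -1
  order 2: 0  0  0
  order 3: 0  0
  order 4: 0
The order-1 divided differences are all -1 (nonzero) and every higher order vanishes, so the data lies on a polynomial of degree exactly 1.

1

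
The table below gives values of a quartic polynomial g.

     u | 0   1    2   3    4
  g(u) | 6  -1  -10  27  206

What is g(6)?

1614

Using the Lagrange interpolation formula with nodes 0, 1, 2, 3, 4:
  L_0(u) = (u - 1)(u - 2)(u - 3)(u - 4) / 24
  L_1(u) = u(u - 2)(u - 3)(u - 4) / -6
  L_2(u) = u(u - 1)(u - 3)(u - 4) / 4
  L_3(u) = u(u - 1)(u - 2)(u - 4) / -6
  L_4(u) = u(u - 1)(u - 2)(u - 3) / 24
Then g(u) = 6·L_0(u) - 1·L_1(u) - 10·L_2(u) + 27·L_3(u) + 206·L_4(u).
Expanding and collecting terms gives g(u) = 2u⁴ - 4u³ - 3u² - 2u + 6.
Evaluating at u = 6: g(6) = 1614.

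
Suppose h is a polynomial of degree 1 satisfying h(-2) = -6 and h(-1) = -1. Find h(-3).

Using the Lagrange interpolation formula with nodes -2, -1:
  L_0(u) = (u + 1) / -1
  L_1(u) = (u + 2) / 1
Then h(u) = -6·L_0(u) - 1·L_1(u).
Expanding and collecting terms gives h(u) = 5u + 4.
Evaluating at u = -3: h(-3) = -11.

-11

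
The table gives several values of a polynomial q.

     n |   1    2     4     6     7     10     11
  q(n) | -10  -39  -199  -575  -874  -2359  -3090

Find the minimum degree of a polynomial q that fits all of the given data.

Divided differences on the nodes 1, 2, 4, 6, 7, 10, 11:
  order 0: -10  -39  -199  -575  -874  -2359  -3090
  order 1: -29  -80  -188  -299  -495  -731
  order 2: -17  -27  -37  -49  -59
  order 3: -2  -2  -2  -2
  order 4: 0  0  0
  order 5: 0  0
  order 6: 0
The order-3 divided differences are all -2 (nonzero) and every higher order vanishes, so the data lies on a polynomial of degree exactly 3.

3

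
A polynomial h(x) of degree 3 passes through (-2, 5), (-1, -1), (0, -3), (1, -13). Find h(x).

Write h(x) = ax^3 + bx^2 + cx + d. Substituting each data point gives a linear system:
  -8a + 4b - 2c + d = 5
  -a + b - c + d = -1
  d = -3
  a + b + c + d = -13
Solving the system yields a = -2, b = -4, c = -4, d = -3.
So h(x) = -2x^3 - 4x^2 - 4x - 3.
Check: h(-1) = -1. ✓

h(x) = -2x^3 - 4x^2 - 4x - 3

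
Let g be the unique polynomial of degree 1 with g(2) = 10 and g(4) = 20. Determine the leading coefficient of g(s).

Write g(s) = as + b. Substituting each data point gives a linear system:
  2a + b = 10
  4a + b = 20
Solving the system yields a = 5, b = 0.
So g(s) = 5s.
The leading coefficient is 5.

5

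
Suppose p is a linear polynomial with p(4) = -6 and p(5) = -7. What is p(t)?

p(t) = -t - 2

Write p(t) = at + b. Substituting each data point gives a linear system:
  4a + b = -6
  5a + b = -7
Solving the system yields a = -1, b = -2.
So p(t) = -t - 2.
Check: p(5) = -7. ✓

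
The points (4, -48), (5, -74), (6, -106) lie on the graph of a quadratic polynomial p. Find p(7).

Write p(x) = ax^2 + bx + c. Substituting each data point gives a linear system:
  16a + 4b + c = -48
  25a + 5b + c = -74
  36a + 6b + c = -106
Solving the system yields a = -3, b = 1, c = -4.
So p(x) = -3x^2 + x - 4.
Then p(7) = -144.

-144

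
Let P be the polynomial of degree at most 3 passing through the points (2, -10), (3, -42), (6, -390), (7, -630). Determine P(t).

Write P(t) = at^3 + bt^2 + ct + d. Substituting each data point gives a linear system:
  8a + 4b + 2c + d = -10
  27a + 9b + 3c + d = -42
  216a + 36b + 6c + d = -390
  343a + 49b + 7c + d = -630
Solving the system yields a = -2, b = 1, c = 1, d = 0.
So P(t) = -2t^3 + t^2 + t.
Check: P(6) = -390. ✓

P(t) = -2t^3 + t^2 + t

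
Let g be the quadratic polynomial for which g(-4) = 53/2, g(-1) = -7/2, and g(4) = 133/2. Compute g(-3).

Using the Lagrange interpolation formula with nodes -4, -1, 4:
  L_0(s) = (s + 1)(s - 4) / 24
  L_1(s) = (s + 4)(s - 4) / -15
  L_2(s) = (s + 4)(s + 1) / 40
Then g(s) = 53/2·L_0(s) - 7/2·L_1(s) + 133/2·L_2(s).
Expanding and collecting terms gives g(s) = 3s^2 + 5s - 3/2.
Evaluating at s = -3: g(-3) = 21/2.

21/2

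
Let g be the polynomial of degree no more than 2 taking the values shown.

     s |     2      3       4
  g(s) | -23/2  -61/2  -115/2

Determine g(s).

Using the Lagrange interpolation formula with nodes 2, 3, 4:
  L_0(s) = (s - 3)(s - 4) / 2
  L_1(s) = (s - 2)(s - 4) / -1
  L_2(s) = (s - 2)(s - 3) / 2
Then g(s) = -23/2·L_0(s) - 61/2·L_1(s) - 115/2·L_2(s).
Expanding and collecting terms gives g(s) = -4s^2 + s + 5/2.
Check: g(4) = -115/2. ✓

g(s) = -4s^2 + s + 5/2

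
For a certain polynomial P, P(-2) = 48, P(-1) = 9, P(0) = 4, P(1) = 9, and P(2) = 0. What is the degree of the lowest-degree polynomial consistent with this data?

3

Forward differences of the values at n = -2, -1, 0, 1, 2:
  P  : 48  9  4  9  0
  Δ  : -39  -5  5  -9
  Δ^2: 34  10  -14
  Δ^3: -24  -24
  Δ^4: 0
The third differences are constant (-24) and nonzero, while all higher differences vanish, so the minimal degree is 3.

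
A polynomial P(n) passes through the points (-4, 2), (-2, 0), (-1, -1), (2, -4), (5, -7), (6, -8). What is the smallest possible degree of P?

1

Divided differences on the nodes -4, -2, -1, 2, 5, 6:
  order 0: 2  0  -1  -4  -7  -8
  order 1: -1  -1  -1  -1  -1
  order 2: 0  0  0  0
  order 3: 0  0  0
  order 4: 0  0
  order 5: 0
The order-1 divided differences are all -1 (nonzero) and every higher order vanishes, so the data lies on a polynomial of degree exactly 1.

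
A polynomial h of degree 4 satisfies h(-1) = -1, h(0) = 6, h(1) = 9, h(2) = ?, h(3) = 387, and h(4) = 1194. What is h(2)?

The 5 known points determine the degree-4 polynomial uniquely.
Write h(x) = ax^4 + bx^3 + cx^2 + dx + e. Substituting each data point gives a linear system:
  a - b + c - d + e = -1
  e = 6
  a + b + c + d + e = 9
  81a + 27b + 9c + 3d + e = 387
  256a + 64b + 16c + 4d + e = 1194
Solving the system yields a = 4, b = 4, c = -6, d = 1, e = 6.
So h(x) = 4x^4 + 4x^3 - 6x^2 + x + 6.
Then h(2) = 80.

80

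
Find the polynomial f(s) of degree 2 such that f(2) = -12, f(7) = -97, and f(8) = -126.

f(s) = -2s^2 + s - 6

Write f(s) = as^2 + bs + c. Substituting each data point gives a linear system:
  4a + 2b + c = -12
  49a + 7b + c = -97
  64a + 8b + c = -126
Solving the system yields a = -2, b = 1, c = -6.
So f(s) = -2s^2 + s - 6.
Check: f(7) = -97. ✓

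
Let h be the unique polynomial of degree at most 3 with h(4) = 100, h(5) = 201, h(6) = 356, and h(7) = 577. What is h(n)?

h(n) = 2n^3 - 3n^2 + 6n - 4

Write h(n) = an^3 + bn^2 + cn + d. Substituting each data point gives a linear system:
  64a + 16b + 4c + d = 100
  125a + 25b + 5c + d = 201
  216a + 36b + 6c + d = 356
  343a + 49b + 7c + d = 577
Solving the system yields a = 2, b = -3, c = 6, d = -4.
So h(n) = 2n^3 - 3n^2 + 6n - 4.
Check: h(4) = 100. ✓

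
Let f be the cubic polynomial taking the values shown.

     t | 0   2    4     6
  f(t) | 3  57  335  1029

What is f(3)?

156

Using the Lagrange interpolation formula with nodes 0, 2, 4, 6:
  L_0(t) = (t - 2)(t - 4)(t - 6) / -48
  L_1(t) = t(t - 4)(t - 6) / 16
  L_2(t) = t(t - 2)(t - 6) / -16
  L_3(t) = t(t - 2)(t - 4) / 48
Then f(t) = 3·L_0(t) + 57·L_1(t) + 335·L_2(t) + 1029·L_3(t).
Expanding and collecting terms gives f(t) = 4t^3 + 4t^2 + 3t + 3.
Evaluating at t = 3: f(3) = 156.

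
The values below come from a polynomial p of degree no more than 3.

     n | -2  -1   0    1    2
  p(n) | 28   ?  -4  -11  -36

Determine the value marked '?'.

3

On equispaced nodes a degree-3 polynomial has vanishing fourth forward difference, so
  p(-2) - 4·p(-1) + 6·p(0) - 4·p(1) + p(2) = 0.
Substituting the known values and solving for p(-1):
  -4·p(-1) = -12
  p(-1) = 3.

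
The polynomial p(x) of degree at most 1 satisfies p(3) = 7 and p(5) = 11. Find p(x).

Write p(x) = ax + b. Substituting each data point gives a linear system:
  3a + b = 7
  5a + b = 11
Solving the system yields a = 2, b = 1.
So p(x) = 2x + 1.
Check: p(3) = 7. ✓

p(x) = 2x + 1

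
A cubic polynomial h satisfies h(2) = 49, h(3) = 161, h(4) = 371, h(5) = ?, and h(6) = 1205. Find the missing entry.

The 4 known points determine the degree-3 polynomial uniquely.
Write h(s) = as^3 + bs^2 + cs + d. Substituting each data point gives a linear system:
  8a + 4b + 2c + d = 49
  27a + 9b + 3c + d = 161
  64a + 16b + 4c + d = 371
  216a + 36b + 6c + d = 1205
Solving the system yields a = 5, b = 4, c = -3, d = -1.
So h(s) = 5s³ + 4s² - 3s - 1.
Then h(5) = 709.

709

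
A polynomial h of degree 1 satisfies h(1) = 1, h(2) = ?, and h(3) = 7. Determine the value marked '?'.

The 2 known points determine the degree-1 polynomial uniquely.
Write h(u) = au + b. Substituting each data point gives a linear system:
  a + b = 1
  3a + b = 7
Solving the system yields a = 3, b = -2.
So h(u) = 3u - 2.
Then h(2) = 4.

4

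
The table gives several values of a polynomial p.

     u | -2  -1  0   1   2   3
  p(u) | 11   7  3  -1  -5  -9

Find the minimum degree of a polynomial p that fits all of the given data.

1

Forward differences of the values at u = -2, -1, 0, 1, 2, 3:
  p  : 11  7  3  -1  -5  -9
  Δ  : -4  -4  -4  -4  -4
  Δ^2: 0  0  0  0
  Δ^3: 0  0  0
  Δ^4: 0  0
  Δ^5: 0
The first differences are constant (-4) and nonzero, while all higher differences vanish, so the minimal degree is 1.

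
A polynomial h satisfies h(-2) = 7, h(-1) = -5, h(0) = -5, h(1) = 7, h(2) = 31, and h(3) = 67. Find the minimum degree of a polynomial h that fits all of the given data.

Forward differences of the values at x = -2, -1, 0, 1, 2, 3:
  h  : 7  -5  -5  7  31  67
  Δ  : -12  0  12  24  36
  Δ^2: 12  12  12  12
  Δ^3: 0  0  0
  Δ^4: 0  0
  Δ^5: 0
The second differences are constant (12) and nonzero, while all higher differences vanish, so the minimal degree is 2.

2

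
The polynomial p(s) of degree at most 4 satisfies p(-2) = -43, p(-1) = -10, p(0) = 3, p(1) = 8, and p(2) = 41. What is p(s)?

p(s) = s^4 + 4s^3 - 5s^2 + 5s + 3

Write p(s) = as^4 + bs^3 + cs^2 + ds + e. Substituting each data point gives a linear system:
  16a - 8b + 4c - 2d + e = -43
  a - b + c - d + e = -10
  e = 3
  a + b + c + d + e = 8
  16a + 8b + 4c + 2d + e = 41
Solving the system yields a = 1, b = 4, c = -5, d = 5, e = 3.
So p(s) = s⁴ + 4s³ - 5s² + 5s + 3.
Check: p(1) = 8. ✓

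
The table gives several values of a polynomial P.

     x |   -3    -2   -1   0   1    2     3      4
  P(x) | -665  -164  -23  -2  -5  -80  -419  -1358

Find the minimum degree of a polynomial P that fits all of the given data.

4

Forward differences of the values at x = -3, -2, -1, 0, 1, 2, 3, 4:
  P  : -665  -164  -23  -2  -5  -80  -419  -1358
  Δ  : 501  141  21  -3  -75  -339  -939
  Δ^2: -360  -120  -24  -72  -264  -600
  Δ^3: 240  96  -48  -192  -336
  Δ^4: -144  -144  -144  -144
  Δ^5: 0  0  0
  Δ^6: 0  0
  Δ^7: 0
The fourth differences are constant (-144) and nonzero, while all higher differences vanish, so the minimal degree is 4.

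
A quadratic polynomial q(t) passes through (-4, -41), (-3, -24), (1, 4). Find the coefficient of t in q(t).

3

Write q(t) = at^2 + bt + c. Substituting each data point gives a linear system:
  16a - 4b + c = -41
  9a - 3b + c = -24
  a + b + c = 4
Solving the system yields a = -2, b = 3, c = 3.
So q(t) = -2t² + 3t + 3.
The coefficient of t is 3.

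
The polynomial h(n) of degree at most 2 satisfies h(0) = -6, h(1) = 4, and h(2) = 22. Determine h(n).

h(n) = 4n^2 + 6n - 6

Write h(n) = an^2 + bn + c. Substituting each data point gives a linear system:
  c = -6
  a + b + c = 4
  4a + 2b + c = 22
Solving the system yields a = 4, b = 6, c = -6.
So h(n) = 4n^2 + 6n - 6.
Check: h(0) = -6. ✓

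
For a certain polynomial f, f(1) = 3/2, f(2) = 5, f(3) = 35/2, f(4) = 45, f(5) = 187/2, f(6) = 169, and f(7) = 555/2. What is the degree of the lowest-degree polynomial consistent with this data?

Forward differences of the values at n = 1, 2, 3, 4, 5, 6, 7:
  f  : 3/2  5  35/2  45  187/2  169  555/2
  Δ  : 7/2  25/2  55/2  97/2  151/2  217/2
  Δ^2: 9  15  21  27  33
  Δ^3: 6  6  6  6
  Δ^4: 0  0  0
  Δ^5: 0  0
  Δ^6: 0
The third differences are constant (6) and nonzero, while all higher differences vanish, so the minimal degree is 3.

3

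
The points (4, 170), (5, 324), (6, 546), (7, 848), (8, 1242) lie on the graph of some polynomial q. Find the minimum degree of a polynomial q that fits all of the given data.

3

Forward differences of the values at t = 4, 5, 6, 7, 8:
  q  : 170  324  546  848  1242
  Δ  : 154  222  302  394
  Δ^2: 68  80  92
  Δ^3: 12  12
  Δ^4: 0
The third differences are constant (12) and nonzero, while all higher differences vanish, so the minimal degree is 3.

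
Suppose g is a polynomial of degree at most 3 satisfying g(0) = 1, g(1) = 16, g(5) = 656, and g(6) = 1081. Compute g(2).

Using the Lagrange interpolation formula with nodes 0, 1, 5, 6:
  L_0(n) = (n - 1)(n - 5)(n - 6) / -30
  L_1(n) = n(n - 5)(n - 6) / 20
  L_2(n) = n(n - 1)(n - 6) / -20
  L_3(n) = n(n - 1)(n - 5) / 30
Then g(n) = 1·L_0(n) + 16·L_1(n) + 656·L_2(n) + 1081·L_3(n).
Expanding and collecting terms gives g(n) = 4n³ + 5n² + 6n + 1.
Evaluating at n = 2: g(2) = 65.

65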